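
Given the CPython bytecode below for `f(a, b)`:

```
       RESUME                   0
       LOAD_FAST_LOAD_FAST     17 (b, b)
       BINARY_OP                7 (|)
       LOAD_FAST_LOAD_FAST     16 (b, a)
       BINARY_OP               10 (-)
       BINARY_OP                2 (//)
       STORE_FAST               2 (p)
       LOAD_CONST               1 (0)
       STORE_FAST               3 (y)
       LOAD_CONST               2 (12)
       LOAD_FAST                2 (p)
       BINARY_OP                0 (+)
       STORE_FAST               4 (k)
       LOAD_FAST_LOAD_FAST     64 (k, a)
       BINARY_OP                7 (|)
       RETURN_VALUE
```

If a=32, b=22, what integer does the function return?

LOAD_FAST_LOAD_FAST b,b → push 22,22. Stack: [22, 22]
BINARY_OP | → 22 | 22 = 22. Stack: [22]
LOAD_FAST_LOAD_FAST b,a → push 22,32. Stack: [22, 22, 32]
BINARY_OP - → 22 - 32 = -10. Stack: [22, -10]
BINARY_OP // → 22 // -10 = -3. Stack: [-3]
STORE_FAST p → p=-3. Stack: []
LOAD_CONST → push 0. Stack: [0]
STORE_FAST y → y=0. Stack: []
LOAD_CONST → push 12. Stack: [12]
LOAD_FAST p → push -3. Stack: [12, -3]
BINARY_OP + → 12 + -3 = 9. Stack: [9]
STORE_FAST k → k=9. Stack: []
LOAD_FAST_LOAD_FAST k,a → push 9,32. Stack: [9, 32]
BINARY_OP | → 9 | 32 = 41. Stack: [41]
RETURN_VALUE → return 41.

41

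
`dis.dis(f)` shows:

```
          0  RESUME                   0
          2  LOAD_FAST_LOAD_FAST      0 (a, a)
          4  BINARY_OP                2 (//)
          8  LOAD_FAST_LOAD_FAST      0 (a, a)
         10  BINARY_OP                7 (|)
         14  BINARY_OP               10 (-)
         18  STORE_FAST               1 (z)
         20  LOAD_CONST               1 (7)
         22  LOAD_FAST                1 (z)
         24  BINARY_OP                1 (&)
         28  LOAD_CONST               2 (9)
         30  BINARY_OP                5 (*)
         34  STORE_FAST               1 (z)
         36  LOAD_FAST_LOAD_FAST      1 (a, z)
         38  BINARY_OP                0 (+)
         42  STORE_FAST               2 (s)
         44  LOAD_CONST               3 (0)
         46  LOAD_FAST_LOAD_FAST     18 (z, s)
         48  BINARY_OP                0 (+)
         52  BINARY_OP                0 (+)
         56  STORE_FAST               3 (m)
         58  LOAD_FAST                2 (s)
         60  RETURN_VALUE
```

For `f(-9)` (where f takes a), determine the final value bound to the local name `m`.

LOAD_FAST_LOAD_FAST a,a → push -9,-9. Stack: [-9, -9]
BINARY_OP // → -9 // -9 = 1. Stack: [1]
LOAD_FAST_LOAD_FAST a,a → push -9,-9. Stack: [1, -9, -9]
BINARY_OP | → -9 | -9 = -9. Stack: [1, -9]
BINARY_OP - → 1 - -9 = 10. Stack: [10]
STORE_FAST z → z=10. Stack: []
LOAD_CONST → push 7. Stack: [7]
LOAD_FAST z → push 10. Stack: [7, 10]
BINARY_OP & → 7 & 10 = 2. Stack: [2]
LOAD_CONST → push 9. Stack: [2, 9]
BINARY_OP * → 2 * 9 = 18. Stack: [18]
STORE_FAST z → z=18. Stack: []
LOAD_FAST_LOAD_FAST a,z → push -9,18. Stack: [-9, 18]
BINARY_OP + → -9 + 18 = 9. Stack: [9]
STORE_FAST s → s=9. Stack: []
LOAD_CONST → push 0. Stack: [0]
LOAD_FAST_LOAD_FAST z,s → push 18,9. Stack: [0, 18, 9]
BINARY_OP + → 18 + 9 = 27. Stack: [0, 27]
BINARY_OP + → 0 + 27 = 27. Stack: [27]
STORE_FAST m → m=27. Stack: []
LOAD_FAST s → push 9. Stack: [9]
RETURN_VALUE → return 9.

27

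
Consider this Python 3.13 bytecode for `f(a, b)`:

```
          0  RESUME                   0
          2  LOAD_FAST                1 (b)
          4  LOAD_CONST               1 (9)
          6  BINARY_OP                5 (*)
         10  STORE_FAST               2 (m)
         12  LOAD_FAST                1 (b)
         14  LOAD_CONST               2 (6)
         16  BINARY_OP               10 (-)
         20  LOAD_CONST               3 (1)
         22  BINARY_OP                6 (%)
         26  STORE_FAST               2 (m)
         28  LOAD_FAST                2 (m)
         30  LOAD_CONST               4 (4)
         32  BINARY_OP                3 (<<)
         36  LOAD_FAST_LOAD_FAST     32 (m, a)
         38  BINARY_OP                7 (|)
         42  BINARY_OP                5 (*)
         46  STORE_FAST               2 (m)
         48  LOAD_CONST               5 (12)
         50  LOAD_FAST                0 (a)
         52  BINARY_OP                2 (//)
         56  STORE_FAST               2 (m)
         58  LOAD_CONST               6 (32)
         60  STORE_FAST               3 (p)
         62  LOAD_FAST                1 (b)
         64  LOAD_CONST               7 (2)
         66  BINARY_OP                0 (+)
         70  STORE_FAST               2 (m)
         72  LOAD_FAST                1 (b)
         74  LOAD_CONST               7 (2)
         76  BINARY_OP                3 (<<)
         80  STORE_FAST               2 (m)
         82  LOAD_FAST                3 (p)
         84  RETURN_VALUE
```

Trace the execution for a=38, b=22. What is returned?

32

LOAD_FAST b → push 22. Stack: [22]
LOAD_CONST → push 9. Stack: [22, 9]
BINARY_OP * → 22 * 9 = 198. Stack: [198]
STORE_FAST m → m=198. Stack: []
LOAD_FAST b → push 22. Stack: [22]
LOAD_CONST → push 6. Stack: [22, 6]
BINARY_OP - → 22 - 6 = 16. Stack: [16]
LOAD_CONST → push 1. Stack: [16, 1]
BINARY_OP % → 16 % 1 = 0. Stack: [0]
STORE_FAST m → m=0. Stack: []
LOAD_FAST m → push 0. Stack: [0]
LOAD_CONST → push 4. Stack: [0, 4]
BINARY_OP << → 0 << 4 = 0. Stack: [0]
LOAD_FAST_LOAD_FAST m,a → push 0,38. Stack: [0, 0, 38]
BINARY_OP | → 0 | 38 = 38. Stack: [0, 38]
BINARY_OP * → 0 * 38 = 0. Stack: [0]
STORE_FAST m → m=0. Stack: []
LOAD_CONST → push 12. Stack: [12]
LOAD_FAST a → push 38. Stack: [12, 38]
BINARY_OP // → 12 // 38 = 0. Stack: [0]
STORE_FAST m → m=0. Stack: []
LOAD_CONST → push 32. Stack: [32]
STORE_FAST p → p=32. Stack: []
LOAD_FAST b → push 22. Stack: [22]
LOAD_CONST → push 2. Stack: [22, 2]
BINARY_OP + → 22 + 2 = 24. Stack: [24]
STORE_FAST m → m=24. Stack: []
LOAD_FAST b → push 22. Stack: [22]
LOAD_CONST → push 2. Stack: [22, 2]
BINARY_OP << → 22 << 2 = 88. Stack: [88]
STORE_FAST m → m=88. Stack: []
LOAD_FAST p → push 32. Stack: [32]
RETURN_VALUE → return 32.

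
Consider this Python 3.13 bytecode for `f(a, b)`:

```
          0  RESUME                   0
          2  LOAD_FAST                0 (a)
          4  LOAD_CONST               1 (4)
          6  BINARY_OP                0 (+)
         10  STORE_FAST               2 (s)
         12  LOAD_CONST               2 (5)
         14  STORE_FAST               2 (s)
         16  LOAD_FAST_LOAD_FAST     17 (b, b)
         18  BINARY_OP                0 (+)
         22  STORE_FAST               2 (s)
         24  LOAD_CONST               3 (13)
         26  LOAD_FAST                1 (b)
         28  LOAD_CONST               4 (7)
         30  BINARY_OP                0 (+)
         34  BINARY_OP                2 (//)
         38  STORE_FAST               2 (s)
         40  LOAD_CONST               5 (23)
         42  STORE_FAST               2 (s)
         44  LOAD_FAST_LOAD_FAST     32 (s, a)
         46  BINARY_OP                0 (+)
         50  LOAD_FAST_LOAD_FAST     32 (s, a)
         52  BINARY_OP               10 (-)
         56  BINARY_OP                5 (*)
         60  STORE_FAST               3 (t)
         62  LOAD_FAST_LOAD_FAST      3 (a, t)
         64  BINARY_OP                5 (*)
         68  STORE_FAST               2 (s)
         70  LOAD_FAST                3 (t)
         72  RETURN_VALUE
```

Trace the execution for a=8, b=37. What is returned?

LOAD_FAST a → push 8. Stack: [8]
LOAD_CONST → push 4. Stack: [8, 4]
BINARY_OP + → 8 + 4 = 12. Stack: [12]
STORE_FAST s → s=12. Stack: []
LOAD_CONST → push 5. Stack: [5]
STORE_FAST s → s=5. Stack: []
LOAD_FAST_LOAD_FAST b,b → push 37,37. Stack: [37, 37]
BINARY_OP + → 37 + 37 = 74. Stack: [74]
STORE_FAST s → s=74. Stack: []
LOAD_CONST → push 13. Stack: [13]
LOAD_FAST b → push 37. Stack: [13, 37]
LOAD_CONST → push 7. Stack: [13, 37, 7]
BINARY_OP + → 37 + 7 = 44. Stack: [13, 44]
BINARY_OP // → 13 // 44 = 0. Stack: [0]
STORE_FAST s → s=0. Stack: []
LOAD_CONST → push 23. Stack: [23]
STORE_FAST s → s=23. Stack: []
LOAD_FAST_LOAD_FAST s,a → push 23,8. Stack: [23, 8]
BINARY_OP + → 23 + 8 = 31. Stack: [31]
LOAD_FAST_LOAD_FAST s,a → push 23,8. Stack: [31, 23, 8]
BINARY_OP - → 23 - 8 = 15. Stack: [31, 15]
BINARY_OP * → 31 * 15 = 465. Stack: [465]
STORE_FAST t → t=465. Stack: []
LOAD_FAST_LOAD_FAST a,t → push 8,465. Stack: [8, 465]
BINARY_OP * → 8 * 465 = 3720. Stack: [3720]
STORE_FAST s → s=3720. Stack: []
LOAD_FAST t → push 465. Stack: [465]
RETURN_VALUE → return 465.

465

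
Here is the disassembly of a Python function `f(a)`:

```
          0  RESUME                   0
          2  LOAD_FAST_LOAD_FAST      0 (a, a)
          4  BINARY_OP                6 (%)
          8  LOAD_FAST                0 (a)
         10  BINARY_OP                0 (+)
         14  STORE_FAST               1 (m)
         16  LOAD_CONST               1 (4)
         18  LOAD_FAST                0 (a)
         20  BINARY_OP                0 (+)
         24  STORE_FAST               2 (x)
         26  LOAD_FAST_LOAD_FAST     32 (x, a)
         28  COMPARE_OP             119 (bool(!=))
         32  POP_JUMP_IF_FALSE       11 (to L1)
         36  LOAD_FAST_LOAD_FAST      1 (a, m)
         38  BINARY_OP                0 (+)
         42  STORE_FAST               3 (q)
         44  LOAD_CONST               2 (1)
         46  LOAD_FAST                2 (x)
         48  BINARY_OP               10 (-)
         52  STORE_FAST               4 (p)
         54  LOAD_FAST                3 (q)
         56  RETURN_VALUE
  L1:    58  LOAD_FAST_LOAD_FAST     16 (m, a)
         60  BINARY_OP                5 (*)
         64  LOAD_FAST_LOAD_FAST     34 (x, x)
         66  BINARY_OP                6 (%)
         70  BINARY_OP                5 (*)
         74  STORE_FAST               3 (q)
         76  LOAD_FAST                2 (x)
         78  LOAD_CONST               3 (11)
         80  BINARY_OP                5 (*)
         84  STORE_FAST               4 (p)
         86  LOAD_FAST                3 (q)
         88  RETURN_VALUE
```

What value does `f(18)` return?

LOAD_FAST_LOAD_FAST a,a → push 18,18. Stack: [18, 18]
BINARY_OP % → 18 % 18 = 0. Stack: [0]
LOAD_FAST a → push 18. Stack: [0, 18]
BINARY_OP + → 0 + 18 = 18. Stack: [18]
STORE_FAST m → m=18. Stack: []
LOAD_CONST → push 4. Stack: [4]
LOAD_FAST a → push 18. Stack: [4, 18]
BINARY_OP + → 4 + 18 = 22. Stack: [22]
STORE_FAST x → x=22. Stack: []
LOAD_FAST_LOAD_FAST x,a → push 22,18. Stack: [22, 18]
COMPARE_OP bool(!=) → 22 vs 18 = True. Stack: [True]
POP_JUMP_IF_FALSE → pop True; no jump. Stack: []
LOAD_FAST_LOAD_FAST a,m → push 18,18. Stack: [18, 18]
BINARY_OP + → 18 + 18 = 36. Stack: [36]
STORE_FAST q → q=36. Stack: []
LOAD_CONST → push 1. Stack: [1]
LOAD_FAST x → push 22. Stack: [1, 22]
BINARY_OP - → 1 - 22 = -21. Stack: [-21]
STORE_FAST p → p=-21. Stack: []
LOAD_FAST q → push 36. Stack: [36]
RETURN_VALUE → return 36.

36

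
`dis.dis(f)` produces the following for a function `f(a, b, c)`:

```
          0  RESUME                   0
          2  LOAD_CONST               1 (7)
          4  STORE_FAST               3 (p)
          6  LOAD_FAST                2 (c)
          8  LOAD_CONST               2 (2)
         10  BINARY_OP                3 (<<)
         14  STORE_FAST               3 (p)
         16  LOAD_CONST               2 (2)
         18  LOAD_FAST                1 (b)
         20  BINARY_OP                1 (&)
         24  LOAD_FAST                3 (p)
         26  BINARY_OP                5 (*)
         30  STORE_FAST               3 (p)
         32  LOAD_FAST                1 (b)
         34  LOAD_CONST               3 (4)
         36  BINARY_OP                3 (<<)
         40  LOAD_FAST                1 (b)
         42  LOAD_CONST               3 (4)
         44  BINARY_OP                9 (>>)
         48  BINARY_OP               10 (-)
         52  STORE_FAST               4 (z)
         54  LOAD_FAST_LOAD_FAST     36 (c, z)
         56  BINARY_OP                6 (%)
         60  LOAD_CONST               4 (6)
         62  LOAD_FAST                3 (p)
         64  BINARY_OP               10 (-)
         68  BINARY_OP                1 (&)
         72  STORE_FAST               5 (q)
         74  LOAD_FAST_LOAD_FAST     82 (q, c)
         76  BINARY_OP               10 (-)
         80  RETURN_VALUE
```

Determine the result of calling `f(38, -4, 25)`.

LOAD_CONST → push 7. Stack: [7]
STORE_FAST p → p=7. Stack: []
LOAD_FAST c → push 25. Stack: [25]
LOAD_CONST → push 2. Stack: [25, 2]
BINARY_OP << → 25 << 2 = 100. Stack: [100]
STORE_FAST p → p=100. Stack: []
LOAD_CONST → push 2. Stack: [2]
LOAD_FAST b → push -4. Stack: [2, -4]
BINARY_OP & → 2 & -4 = 0. Stack: [0]
LOAD_FAST p → push 100. Stack: [0, 100]
BINARY_OP * → 0 * 100 = 0. Stack: [0]
STORE_FAST p → p=0. Stack: []
LOAD_FAST b → push -4. Stack: [-4]
LOAD_CONST → push 4. Stack: [-4, 4]
BINARY_OP << → -4 << 4 = -64. Stack: [-64]
LOAD_FAST b → push -4. Stack: [-64, -4]
LOAD_CONST → push 4. Stack: [-64, -4, 4]
BINARY_OP >> → -4 >> 4 = -1. Stack: [-64, -1]
BINARY_OP - → -64 - -1 = -63. Stack: [-63]
STORE_FAST z → z=-63. Stack: []
LOAD_FAST_LOAD_FAST c,z → push 25,-63. Stack: [25, -63]
BINARY_OP % → 25 % -63 = -38. Stack: [-38]
LOAD_CONST → push 6. Stack: [-38, 6]
LOAD_FAST p → push 0. Stack: [-38, 6, 0]
BINARY_OP - → 6 - 0 = 6. Stack: [-38, 6]
BINARY_OP & → -38 & 6 = 2. Stack: [2]
STORE_FAST q → q=2. Stack: []
LOAD_FAST_LOAD_FAST q,c → push 2,25. Stack: [2, 25]
BINARY_OP - → 2 - 25 = -23. Stack: [-23]
RETURN_VALUE → return -23.

-23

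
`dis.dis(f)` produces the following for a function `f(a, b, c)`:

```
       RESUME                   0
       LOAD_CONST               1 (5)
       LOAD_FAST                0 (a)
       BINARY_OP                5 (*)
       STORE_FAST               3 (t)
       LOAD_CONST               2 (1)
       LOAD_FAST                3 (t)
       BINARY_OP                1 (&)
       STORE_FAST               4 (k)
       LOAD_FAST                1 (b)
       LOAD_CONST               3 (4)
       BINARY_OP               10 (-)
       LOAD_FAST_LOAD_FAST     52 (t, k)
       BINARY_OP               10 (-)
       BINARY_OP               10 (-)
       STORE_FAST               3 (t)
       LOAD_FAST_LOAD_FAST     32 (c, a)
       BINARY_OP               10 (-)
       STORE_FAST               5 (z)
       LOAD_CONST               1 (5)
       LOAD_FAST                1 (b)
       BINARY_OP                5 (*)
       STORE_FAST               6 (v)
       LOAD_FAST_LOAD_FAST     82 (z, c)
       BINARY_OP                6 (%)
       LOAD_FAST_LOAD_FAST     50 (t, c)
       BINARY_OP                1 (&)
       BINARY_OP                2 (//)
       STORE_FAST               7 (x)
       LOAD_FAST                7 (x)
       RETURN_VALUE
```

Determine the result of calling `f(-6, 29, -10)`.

-1

LOAD_CONST → push 5. Stack: [5]
LOAD_FAST a → push -6. Stack: [5, -6]
BINARY_OP * → 5 * -6 = -30. Stack: [-30]
STORE_FAST t → t=-30. Stack: []
LOAD_CONST → push 1. Stack: [1]
LOAD_FAST t → push -30. Stack: [1, -30]
BINARY_OP & → 1 & -30 = 0. Stack: [0]
STORE_FAST k → k=0. Stack: []
LOAD_FAST b → push 29. Stack: [29]
LOAD_CONST → push 4. Stack: [29, 4]
BINARY_OP - → 29 - 4 = 25. Stack: [25]
LOAD_FAST_LOAD_FAST t,k → push -30,0. Stack: [25, -30, 0]
BINARY_OP - → -30 - 0 = -30. Stack: [25, -30]
BINARY_OP - → 25 - -30 = 55. Stack: [55]
STORE_FAST t → t=55. Stack: []
LOAD_FAST_LOAD_FAST c,a → push -10,-6. Stack: [-10, -6]
BINARY_OP - → -10 - -6 = -4. Stack: [-4]
STORE_FAST z → z=-4. Stack: []
LOAD_CONST → push 5. Stack: [5]
LOAD_FAST b → push 29. Stack: [5, 29]
BINARY_OP * → 5 * 29 = 145. Stack: [145]
STORE_FAST v → v=145. Stack: []
LOAD_FAST_LOAD_FAST z,c → push -4,-10. Stack: [-4, -10]
BINARY_OP % → -4 % -10 = -4. Stack: [-4]
LOAD_FAST_LOAD_FAST t,c → push 55,-10. Stack: [-4, 55, -10]
BINARY_OP & → 55 & -10 = 54. Stack: [-4, 54]
BINARY_OP // → -4 // 54 = -1. Stack: [-1]
STORE_FAST x → x=-1. Stack: []
LOAD_FAST x → push -1. Stack: [-1]
RETURN_VALUE → return -1.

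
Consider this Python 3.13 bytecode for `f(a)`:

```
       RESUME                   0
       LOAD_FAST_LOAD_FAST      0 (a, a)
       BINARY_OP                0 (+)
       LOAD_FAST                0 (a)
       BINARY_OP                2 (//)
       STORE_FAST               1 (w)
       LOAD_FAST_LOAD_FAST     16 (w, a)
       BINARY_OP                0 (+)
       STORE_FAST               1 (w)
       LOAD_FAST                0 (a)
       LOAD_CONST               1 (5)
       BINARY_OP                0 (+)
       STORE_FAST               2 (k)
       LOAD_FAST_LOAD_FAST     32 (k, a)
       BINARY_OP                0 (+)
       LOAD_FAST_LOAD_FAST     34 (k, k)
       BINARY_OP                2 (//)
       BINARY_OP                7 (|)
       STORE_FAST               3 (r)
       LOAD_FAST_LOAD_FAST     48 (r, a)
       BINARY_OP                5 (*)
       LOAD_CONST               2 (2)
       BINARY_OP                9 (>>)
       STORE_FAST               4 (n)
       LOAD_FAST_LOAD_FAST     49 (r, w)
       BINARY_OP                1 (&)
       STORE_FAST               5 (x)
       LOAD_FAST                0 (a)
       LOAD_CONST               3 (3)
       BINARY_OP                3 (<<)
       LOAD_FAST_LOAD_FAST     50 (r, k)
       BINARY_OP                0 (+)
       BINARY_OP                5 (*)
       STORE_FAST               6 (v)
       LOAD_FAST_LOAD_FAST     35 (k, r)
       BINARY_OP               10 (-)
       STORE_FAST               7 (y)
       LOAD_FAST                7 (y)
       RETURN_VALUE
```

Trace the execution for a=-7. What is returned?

LOAD_FAST_LOAD_FAST a,a → push -7,-7. Stack: [-7, -7]
BINARY_OP + → -7 + -7 = -14. Stack: [-14]
LOAD_FAST a → push -7. Stack: [-14, -7]
BINARY_OP // → -14 // -7 = 2. Stack: [2]
STORE_FAST w → w=2. Stack: []
LOAD_FAST_LOAD_FAST w,a → push 2,-7. Stack: [2, -7]
BINARY_OP + → 2 + -7 = -5. Stack: [-5]
STORE_FAST w → w=-5. Stack: []
LOAD_FAST a → push -7. Stack: [-7]
LOAD_CONST → push 5. Stack: [-7, 5]
BINARY_OP + → -7 + 5 = -2. Stack: [-2]
STORE_FAST k → k=-2. Stack: []
LOAD_FAST_LOAD_FAST k,a → push -2,-7. Stack: [-2, -7]
BINARY_OP + → -2 + -7 = -9. Stack: [-9]
LOAD_FAST_LOAD_FAST k,k → push -2,-2. Stack: [-9, -2, -2]
BINARY_OP // → -2 // -2 = 1. Stack: [-9, 1]
BINARY_OP | → -9 | 1 = -9. Stack: [-9]
STORE_FAST r → r=-9. Stack: []
LOAD_FAST_LOAD_FAST r,a → push -9,-7. Stack: [-9, -7]
BINARY_OP * → -9 * -7 = 63. Stack: [63]
LOAD_CONST → push 2. Stack: [63, 2]
BINARY_OP >> → 63 >> 2 = 15. Stack: [15]
STORE_FAST n → n=15. Stack: []
LOAD_FAST_LOAD_FAST r,w → push -9,-5. Stack: [-9, -5]
BINARY_OP & → -9 & -5 = -13. Stack: [-13]
STORE_FAST x → x=-13. Stack: []
LOAD_FAST a → push -7. Stack: [-7]
LOAD_CONST → push 3. Stack: [-7, 3]
BINARY_OP << → -7 << 3 = -56. Stack: [-56]
LOAD_FAST_LOAD_FAST r,k → push -9,-2. Stack: [-56, -9, -2]
BINARY_OP + → -9 + -2 = -11. Stack: [-56, -11]
BINARY_OP * → -56 * -11 = 616. Stack: [616]
STORE_FAST v → v=616. Stack: []
LOAD_FAST_LOAD_FAST k,r → push -2,-9. Stack: [-2, -9]
BINARY_OP - → -2 - -9 = 7. Stack: [7]
STORE_FAST y → y=7. Stack: []
LOAD_FAST y → push 7. Stack: [7]
RETURN_VALUE → return 7.

7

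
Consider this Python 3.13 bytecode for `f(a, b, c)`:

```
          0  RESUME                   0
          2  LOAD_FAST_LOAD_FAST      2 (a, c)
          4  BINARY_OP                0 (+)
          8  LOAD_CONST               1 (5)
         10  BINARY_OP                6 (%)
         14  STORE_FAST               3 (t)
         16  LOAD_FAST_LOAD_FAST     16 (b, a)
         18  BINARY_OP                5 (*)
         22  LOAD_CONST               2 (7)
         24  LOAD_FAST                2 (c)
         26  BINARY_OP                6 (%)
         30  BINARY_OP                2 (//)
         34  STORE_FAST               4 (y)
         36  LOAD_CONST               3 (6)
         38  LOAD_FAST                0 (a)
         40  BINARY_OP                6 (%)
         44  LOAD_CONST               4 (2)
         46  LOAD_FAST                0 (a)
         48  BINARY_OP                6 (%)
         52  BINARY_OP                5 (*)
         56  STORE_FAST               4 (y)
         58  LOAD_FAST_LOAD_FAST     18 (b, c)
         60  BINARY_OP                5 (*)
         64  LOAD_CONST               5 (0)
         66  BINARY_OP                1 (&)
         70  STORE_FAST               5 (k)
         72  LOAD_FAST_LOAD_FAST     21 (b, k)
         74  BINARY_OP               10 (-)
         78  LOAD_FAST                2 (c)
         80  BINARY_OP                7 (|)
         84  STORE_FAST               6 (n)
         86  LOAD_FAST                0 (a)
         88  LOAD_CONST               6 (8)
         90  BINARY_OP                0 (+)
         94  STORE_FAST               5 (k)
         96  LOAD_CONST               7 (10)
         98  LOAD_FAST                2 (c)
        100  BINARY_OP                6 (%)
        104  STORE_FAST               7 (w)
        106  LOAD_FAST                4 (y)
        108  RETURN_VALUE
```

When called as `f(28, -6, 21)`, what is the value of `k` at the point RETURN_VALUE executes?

LOAD_FAST_LOAD_FAST a,c → push 28,21. Stack: [28, 21]
BINARY_OP + → 28 + 21 = 49. Stack: [49]
LOAD_CONST → push 5. Stack: [49, 5]
BINARY_OP % → 49 % 5 = 4. Stack: [4]
STORE_FAST t → t=4. Stack: []
LOAD_FAST_LOAD_FAST b,a → push -6,28. Stack: [-6, 28]
BINARY_OP * → -6 * 28 = -168. Stack: [-168]
LOAD_CONST → push 7. Stack: [-168, 7]
LOAD_FAST c → push 21. Stack: [-168, 7, 21]
BINARY_OP % → 7 % 21 = 7. Stack: [-168, 7]
BINARY_OP // → -168 // 7 = -24. Stack: [-24]
STORE_FAST y → y=-24. Stack: []
LOAD_CONST → push 6. Stack: [6]
LOAD_FAST a → push 28. Stack: [6, 28]
BINARY_OP % → 6 % 28 = 6. Stack: [6]
LOAD_CONST → push 2. Stack: [6, 2]
LOAD_FAST a → push 28. Stack: [6, 2, 28]
BINARY_OP % → 2 % 28 = 2. Stack: [6, 2]
BINARY_OP * → 6 * 2 = 12. Stack: [12]
STORE_FAST y → y=12. Stack: []
LOAD_FAST_LOAD_FAST b,c → push -6,21. Stack: [-6, 21]
BINARY_OP * → -6 * 21 = -126. Stack: [-126]
LOAD_CONST → push 0. Stack: [-126, 0]
BINARY_OP & → -126 & 0 = 0. Stack: [0]
STORE_FAST k → k=0. Stack: []
LOAD_FAST_LOAD_FAST b,k → push -6,0. Stack: [-6, 0]
BINARY_OP - → -6 - 0 = -6. Stack: [-6]
LOAD_FAST c → push 21. Stack: [-6, 21]
BINARY_OP | → -6 | 21 = -1. Stack: [-1]
STORE_FAST n → n=-1. Stack: []
LOAD_FAST a → push 28. Stack: [28]
LOAD_CONST → push 8. Stack: [28, 8]
BINARY_OP + → 28 + 8 = 36. Stack: [36]
STORE_FAST k → k=36. Stack: []
LOAD_CONST → push 10. Stack: [10]
LOAD_FAST c → push 21. Stack: [10, 21]
BINARY_OP % → 10 % 21 = 10. Stack: [10]
STORE_FAST w → w=10. Stack: []
LOAD_FAST y → push 12. Stack: [12]
RETURN_VALUE → return 12.

36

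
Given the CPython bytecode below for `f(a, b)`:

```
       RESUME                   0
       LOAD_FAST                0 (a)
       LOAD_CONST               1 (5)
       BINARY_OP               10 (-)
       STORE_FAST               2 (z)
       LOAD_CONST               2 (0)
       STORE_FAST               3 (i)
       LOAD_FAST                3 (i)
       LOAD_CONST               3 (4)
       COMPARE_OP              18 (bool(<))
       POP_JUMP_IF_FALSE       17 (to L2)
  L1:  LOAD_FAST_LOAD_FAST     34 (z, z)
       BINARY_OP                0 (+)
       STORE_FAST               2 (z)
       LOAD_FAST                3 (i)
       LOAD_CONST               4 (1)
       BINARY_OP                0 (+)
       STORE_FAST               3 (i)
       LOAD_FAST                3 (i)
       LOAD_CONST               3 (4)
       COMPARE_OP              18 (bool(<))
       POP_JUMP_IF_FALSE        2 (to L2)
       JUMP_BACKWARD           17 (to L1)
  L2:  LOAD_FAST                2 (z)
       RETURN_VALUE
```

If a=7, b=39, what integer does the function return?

32

LOAD_FAST a → push 7. Stack: [7]
LOAD_CONST → push 5. Stack: [7, 5]
BINARY_OP - → 7 - 5 = 2. Stack: [2]
STORE_FAST z → z=2. Stack: []
LOAD_CONST → push 0. Stack: [0]
STORE_FAST i → i=0. Stack: []
LOAD_FAST i → push 0. Stack: [0]
LOAD_CONST → push 4. Stack: [0, 4]
COMPARE_OP bool(<) → 0 vs 4 = True. Stack: [True]
POP_JUMP_IF_FALSE → pop True; no jump. Stack: []
LOAD_FAST_LOAD_FAST z,z → push 2,2. Stack: [2, 2]
BINARY_OP + → 2 + 2 = 4. Stack: [4]
STORE_FAST z → z=4. Stack: []
LOAD_FAST i → push 0. Stack: [0]
LOAD_CONST → push 1. Stack: [0, 1]
BINARY_OP + → 0 + 1 = 1. Stack: [1]
STORE_FAST i → i=1. Stack: []
LOAD_FAST i → push 1. Stack: [1]
LOAD_CONST → push 4. Stack: [1, 4]
COMPARE_OP bool(<) → 1 vs 4 = True. Stack: [True]
POP_JUMP_IF_FALSE → pop True; no jump. Stack: []
LOAD_FAST_LOAD_FAST z,z → push 4,4. Stack: [4, 4]
BINARY_OP + → 4 + 4 = 8. Stack: [8]
STORE_FAST z → z=8. Stack: []
LOAD_FAST i → push 1. Stack: [1]
LOAD_CONST → push 1. Stack: [1, 1]
BINARY_OP + → 1 + 1 = 2. Stack: [2]
STORE_FAST i → i=2. Stack: []
LOAD_FAST i → push 2. Stack: [2]
LOAD_CONST → push 4. Stack: [2, 4]
COMPARE_OP bool(<) → 2 vs 4 = True. Stack: [True]
POP_JUMP_IF_FALSE → pop True; no jump. Stack: []
LOAD_FAST_LOAD_FAST z,z → push 8,8. Stack: [8, 8]
BINARY_OP + → 8 + 8 = 16. Stack: [16]
STORE_FAST z → z=16. Stack: []
LOAD_FAST i → push 2. Stack: [2]
LOAD_CONST → push 1. Stack: [2, 1]
BINARY_OP + → 2 + 1 = 3. Stack: [3]
STORE_FAST i → i=3. Stack: []
LOAD_FAST i → push 3. Stack: [3]
LOAD_CONST → push 4. Stack: [3, 4]
COMPARE_OP bool(<) → 3 vs 4 = True. Stack: [True]
POP_JUMP_IF_FALSE → pop True; no jump. Stack: []
LOAD_FAST_LOAD_FAST z,z → push 16,16. Stack: [16, 16]
BINARY_OP + → 16 + 16 = 32. Stack: [32]
STORE_FAST z → z=32. Stack: []
LOAD_FAST i → push 3. Stack: [3]
LOAD_CONST → push 1. Stack: [3, 1]
BINARY_OP + → 3 + 1 = 4. Stack: [4]
STORE_FAST i → i=4. Stack: []
LOAD_FAST i → push 4. Stack: [4]
LOAD_CONST → push 4. Stack: [4, 4]
COMPARE_OP bool(<) → 4 vs 4 = False. Stack: [False]
POP_JUMP_IF_FALSE → pop False; jump. Stack: []
LOAD_FAST z → push 32. Stack: [32]
RETURN_VALUE → return 32.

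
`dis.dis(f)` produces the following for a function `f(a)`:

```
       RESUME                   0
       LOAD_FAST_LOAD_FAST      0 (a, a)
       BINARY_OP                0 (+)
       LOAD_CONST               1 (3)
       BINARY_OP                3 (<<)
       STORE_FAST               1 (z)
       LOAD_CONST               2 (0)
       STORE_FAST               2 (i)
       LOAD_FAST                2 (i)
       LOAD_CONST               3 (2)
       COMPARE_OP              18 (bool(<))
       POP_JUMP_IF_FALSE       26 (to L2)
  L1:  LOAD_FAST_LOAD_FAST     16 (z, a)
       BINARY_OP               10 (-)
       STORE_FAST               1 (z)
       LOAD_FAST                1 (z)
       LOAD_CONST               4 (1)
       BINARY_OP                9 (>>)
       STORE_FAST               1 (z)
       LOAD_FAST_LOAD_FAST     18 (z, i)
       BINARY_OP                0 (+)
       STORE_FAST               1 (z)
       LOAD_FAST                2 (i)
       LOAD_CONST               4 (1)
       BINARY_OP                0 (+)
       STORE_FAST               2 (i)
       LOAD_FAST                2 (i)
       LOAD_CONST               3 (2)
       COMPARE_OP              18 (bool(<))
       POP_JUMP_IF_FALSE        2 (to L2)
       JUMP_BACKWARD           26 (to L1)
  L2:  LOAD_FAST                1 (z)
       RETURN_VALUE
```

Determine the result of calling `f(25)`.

LOAD_FAST_LOAD_FAST a,a → push 25,25. Stack: [25, 25]
BINARY_OP + → 25 + 25 = 50. Stack: [50]
LOAD_CONST → push 3. Stack: [50, 3]
BINARY_OP << → 50 << 3 = 400. Stack: [400]
STORE_FAST z → z=400. Stack: []
LOAD_CONST → push 0. Stack: [0]
STORE_FAST i → i=0. Stack: []
LOAD_FAST i → push 0. Stack: [0]
LOAD_CONST → push 2. Stack: [0, 2]
COMPARE_OP bool(<) → 0 vs 2 = True. Stack: [True]
POP_JUMP_IF_FALSE → pop True; no jump. Stack: []
LOAD_FAST_LOAD_FAST z,a → push 400,25. Stack: [400, 25]
BINARY_OP - → 400 - 25 = 375. Stack: [375]
STORE_FAST z → z=375. Stack: []
LOAD_FAST z → push 375. Stack: [375]
LOAD_CONST → push 1. Stack: [375, 1]
BINARY_OP >> → 375 >> 1 = 187. Stack: [187]
STORE_FAST z → z=187. Stack: []
LOAD_FAST_LOAD_FAST z,i → push 187,0. Stack: [187, 0]
BINARY_OP + → 187 + 0 = 187. Stack: [187]
STORE_FAST z → z=187. Stack: []
LOAD_FAST i → push 0. Stack: [0]
LOAD_CONST → push 1. Stack: [0, 1]
BINARY_OP + → 0 + 1 = 1. Stack: [1]
STORE_FAST i → i=1. Stack: []
LOAD_FAST i → push 1. Stack: [1]
LOAD_CONST → push 2. Stack: [1, 2]
COMPARE_OP bool(<) → 1 vs 2 = True. Stack: [True]
POP_JUMP_IF_FALSE → pop True; no jump. Stack: []
LOAD_FAST_LOAD_FAST z,a → push 187,25. Stack: [187, 25]
BINARY_OP - → 187 - 25 = 162. Stack: [162]
STORE_FAST z → z=162. Stack: []
LOAD_FAST z → push 162. Stack: [162]
LOAD_CONST → push 1. Stack: [162, 1]
BINARY_OP >> → 162 >> 1 = 81. Stack: [81]
STORE_FAST z → z=81. Stack: []
LOAD_FAST_LOAD_FAST z,i → push 81,1. Stack: [81, 1]
BINARY_OP + → 81 + 1 = 82. Stack: [82]
STORE_FAST z → z=82. Stack: []
LOAD_FAST i → push 1. Stack: [1]
LOAD_CONST → push 1. Stack: [1, 1]
BINARY_OP + → 1 + 1 = 2. Stack: [2]
STORE_FAST i → i=2. Stack: []
LOAD_FAST i → push 2. Stack: [2]
LOAD_CONST → push 2. Stack: [2, 2]
COMPARE_OP bool(<) → 2 vs 2 = False. Stack: [False]
POP_JUMP_IF_FALSE → pop False; jump. Stack: []
LOAD_FAST z → push 82. Stack: [82]
RETURN_VALUE → return 82.

82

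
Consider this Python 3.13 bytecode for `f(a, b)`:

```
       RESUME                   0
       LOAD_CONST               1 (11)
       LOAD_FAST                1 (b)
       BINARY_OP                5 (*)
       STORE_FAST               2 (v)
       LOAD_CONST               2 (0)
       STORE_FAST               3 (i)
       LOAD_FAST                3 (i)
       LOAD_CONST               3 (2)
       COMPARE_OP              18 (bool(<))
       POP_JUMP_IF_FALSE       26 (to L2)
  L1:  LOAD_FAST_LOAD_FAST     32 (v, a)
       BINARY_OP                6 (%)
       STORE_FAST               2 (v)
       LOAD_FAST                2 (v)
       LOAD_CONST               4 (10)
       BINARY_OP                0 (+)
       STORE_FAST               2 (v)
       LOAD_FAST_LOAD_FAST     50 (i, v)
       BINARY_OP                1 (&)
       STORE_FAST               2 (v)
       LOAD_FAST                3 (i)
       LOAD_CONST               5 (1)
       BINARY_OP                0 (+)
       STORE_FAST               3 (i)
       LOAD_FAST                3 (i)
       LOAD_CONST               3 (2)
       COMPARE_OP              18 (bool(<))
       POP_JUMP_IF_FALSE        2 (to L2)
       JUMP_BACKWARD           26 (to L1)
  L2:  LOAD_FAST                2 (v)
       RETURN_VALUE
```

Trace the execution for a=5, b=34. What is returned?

0

LOAD_CONST → push 11. Stack: [11]
LOAD_FAST b → push 34. Stack: [11, 34]
BINARY_OP * → 11 * 34 = 374. Stack: [374]
STORE_FAST v → v=374. Stack: []
LOAD_CONST → push 0. Stack: [0]
STORE_FAST i → i=0. Stack: []
LOAD_FAST i → push 0. Stack: [0]
LOAD_CONST → push 2. Stack: [0, 2]
COMPARE_OP bool(<) → 0 vs 2 = True. Stack: [True]
POP_JUMP_IF_FALSE → pop True; no jump. Stack: []
LOAD_FAST_LOAD_FAST v,a → push 374,5. Stack: [374, 5]
BINARY_OP % → 374 % 5 = 4. Stack: [4]
STORE_FAST v → v=4. Stack: []
LOAD_FAST v → push 4. Stack: [4]
LOAD_CONST → push 10. Stack: [4, 10]
BINARY_OP + → 4 + 10 = 14. Stack: [14]
STORE_FAST v → v=14. Stack: []
LOAD_FAST_LOAD_FAST i,v → push 0,14. Stack: [0, 14]
BINARY_OP & → 0 & 14 = 0. Stack: [0]
STORE_FAST v → v=0. Stack: []
LOAD_FAST i → push 0. Stack: [0]
LOAD_CONST → push 1. Stack: [0, 1]
BINARY_OP + → 0 + 1 = 1. Stack: [1]
STORE_FAST i → i=1. Stack: []
LOAD_FAST i → push 1. Stack: [1]
LOAD_CONST → push 2. Stack: [1, 2]
COMPARE_OP bool(<) → 1 vs 2 = True. Stack: [True]
POP_JUMP_IF_FALSE → pop True; no jump. Stack: []
LOAD_FAST_LOAD_FAST v,a → push 0,5. Stack: [0, 5]
BINARY_OP % → 0 % 5 = 0. Stack: [0]
STORE_FAST v → v=0. Stack: []
LOAD_FAST v → push 0. Stack: [0]
LOAD_CONST → push 10. Stack: [0, 10]
BINARY_OP + → 0 + 10 = 10. Stack: [10]
STORE_FAST v → v=10. Stack: []
LOAD_FAST_LOAD_FAST i,v → push 1,10. Stack: [1, 10]
BINARY_OP & → 1 & 10 = 0. Stack: [0]
STORE_FAST v → v=0. Stack: []
LOAD_FAST i → push 1. Stack: [1]
LOAD_CONST → push 1. Stack: [1, 1]
BINARY_OP + → 1 + 1 = 2. Stack: [2]
STORE_FAST i → i=2. Stack: []
LOAD_FAST i → push 2. Stack: [2]
LOAD_CONST → push 2. Stack: [2, 2]
COMPARE_OP bool(<) → 2 vs 2 = False. Stack: [False]
POP_JUMP_IF_FALSE → pop False; jump. Stack: []
LOAD_FAST v → push 0. Stack: [0]
RETURN_VALUE → return 0.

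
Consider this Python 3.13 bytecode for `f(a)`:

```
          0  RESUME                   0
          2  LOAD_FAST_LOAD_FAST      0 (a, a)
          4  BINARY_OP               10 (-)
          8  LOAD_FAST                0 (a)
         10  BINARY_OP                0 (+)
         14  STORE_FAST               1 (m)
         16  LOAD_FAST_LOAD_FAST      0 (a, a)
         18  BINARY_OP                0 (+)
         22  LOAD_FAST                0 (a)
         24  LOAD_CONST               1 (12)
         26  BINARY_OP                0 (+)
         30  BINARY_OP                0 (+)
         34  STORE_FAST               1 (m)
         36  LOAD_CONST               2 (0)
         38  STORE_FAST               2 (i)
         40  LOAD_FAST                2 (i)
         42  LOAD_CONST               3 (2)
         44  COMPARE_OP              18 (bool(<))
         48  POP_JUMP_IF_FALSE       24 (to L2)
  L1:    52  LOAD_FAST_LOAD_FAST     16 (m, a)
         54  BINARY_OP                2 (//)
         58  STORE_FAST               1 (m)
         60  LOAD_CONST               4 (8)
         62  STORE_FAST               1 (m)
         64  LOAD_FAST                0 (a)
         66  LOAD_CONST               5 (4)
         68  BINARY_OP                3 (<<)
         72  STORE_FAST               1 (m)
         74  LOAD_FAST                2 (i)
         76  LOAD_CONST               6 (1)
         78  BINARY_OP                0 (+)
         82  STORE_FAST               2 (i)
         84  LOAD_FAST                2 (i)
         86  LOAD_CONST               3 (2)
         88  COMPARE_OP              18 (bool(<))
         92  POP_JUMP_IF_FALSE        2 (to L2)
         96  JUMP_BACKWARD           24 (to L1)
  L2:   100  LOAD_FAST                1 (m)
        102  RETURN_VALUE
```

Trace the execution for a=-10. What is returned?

-160

LOAD_FAST_LOAD_FAST a,a → push -10,-10. Stack: [-10, -10]
BINARY_OP - → -10 - -10 = 0. Stack: [0]
LOAD_FAST a → push -10. Stack: [0, -10]
BINARY_OP + → 0 + -10 = -10. Stack: [-10]
STORE_FAST m → m=-10. Stack: []
LOAD_FAST_LOAD_FAST a,a → push -10,-10. Stack: [-10, -10]
BINARY_OP + → -10 + -10 = -20. Stack: [-20]
LOAD_FAST a → push -10. Stack: [-20, -10]
LOAD_CONST → push 12. Stack: [-20, -10, 12]
BINARY_OP + → -10 + 12 = 2. Stack: [-20, 2]
BINARY_OP + → -20 + 2 = -18. Stack: [-18]
STORE_FAST m → m=-18. Stack: []
LOAD_CONST → push 0. Stack: [0]
STORE_FAST i → i=0. Stack: []
LOAD_FAST i → push 0. Stack: [0]
LOAD_CONST → push 2. Stack: [0, 2]
COMPARE_OP bool(<) → 0 vs 2 = True. Stack: [True]
POP_JUMP_IF_FALSE → pop True; no jump. Stack: []
LOAD_FAST_LOAD_FAST m,a → push -18,-10. Stack: [-18, -10]
BINARY_OP // → -18 // -10 = 1. Stack: [1]
STORE_FAST m → m=1. Stack: []
LOAD_CONST → push 8. Stack: [8]
STORE_FAST m → m=8. Stack: []
LOAD_FAST a → push -10. Stack: [-10]
LOAD_CONST → push 4. Stack: [-10, 4]
BINARY_OP << → -10 << 4 = -160. Stack: [-160]
STORE_FAST m → m=-160. Stack: []
LOAD_FAST i → push 0. Stack: [0]
LOAD_CONST → push 1. Stack: [0, 1]
BINARY_OP + → 0 + 1 = 1. Stack: [1]
STORE_FAST i → i=1. Stack: []
LOAD_FAST i → push 1. Stack: [1]
LOAD_CONST → push 2. Stack: [1, 2]
COMPARE_OP bool(<) → 1 vs 2 = True. Stack: [True]
POP_JUMP_IF_FALSE → pop True; no jump. Stack: []
LOAD_FAST_LOAD_FAST m,a → push -160,-10. Stack: [-160, -10]
BINARY_OP // → -160 // -10 = 16. Stack: [16]
STORE_FAST m → m=16. Stack: []
LOAD_CONST → push 8. Stack: [8]
STORE_FAST m → m=8. Stack: []
LOAD_FAST a → push -10. Stack: [-10]
LOAD_CONST → push 4. Stack: [-10, 4]
BINARY_OP << → -10 << 4 = -160. Stack: [-160]
STORE_FAST m → m=-160. Stack: []
LOAD_FAST i → push 1. Stack: [1]
LOAD_CONST → push 1. Stack: [1, 1]
BINARY_OP + → 1 + 1 = 2. Stack: [2]
STORE_FAST i → i=2. Stack: []
LOAD_FAST i → push 2. Stack: [2]
LOAD_CONST → push 2. Stack: [2, 2]
COMPARE_OP bool(<) → 2 vs 2 = False. Stack: [False]
POP_JUMP_IF_FALSE → pop False; jump. Stack: []
LOAD_FAST m → push -160. Stack: [-160]
RETURN_VALUE → return -160.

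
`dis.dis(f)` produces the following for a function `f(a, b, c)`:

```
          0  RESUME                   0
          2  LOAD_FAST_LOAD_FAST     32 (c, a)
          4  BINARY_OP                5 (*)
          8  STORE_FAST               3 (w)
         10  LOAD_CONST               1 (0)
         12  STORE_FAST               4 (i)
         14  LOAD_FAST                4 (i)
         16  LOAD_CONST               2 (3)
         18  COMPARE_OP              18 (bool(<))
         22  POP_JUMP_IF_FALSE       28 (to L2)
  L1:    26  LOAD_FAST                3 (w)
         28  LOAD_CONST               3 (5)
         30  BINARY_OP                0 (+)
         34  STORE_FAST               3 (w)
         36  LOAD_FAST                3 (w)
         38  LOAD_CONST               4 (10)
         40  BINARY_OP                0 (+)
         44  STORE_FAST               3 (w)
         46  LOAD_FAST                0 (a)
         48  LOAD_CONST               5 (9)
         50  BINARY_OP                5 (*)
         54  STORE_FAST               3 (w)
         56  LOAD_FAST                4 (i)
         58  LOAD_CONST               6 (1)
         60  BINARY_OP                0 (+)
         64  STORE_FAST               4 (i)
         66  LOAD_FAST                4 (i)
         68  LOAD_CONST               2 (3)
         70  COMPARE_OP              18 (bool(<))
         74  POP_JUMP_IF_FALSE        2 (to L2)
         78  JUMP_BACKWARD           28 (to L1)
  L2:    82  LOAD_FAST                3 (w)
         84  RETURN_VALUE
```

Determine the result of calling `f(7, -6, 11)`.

LOAD_FAST_LOAD_FAST c,a → push 11,7
BINARY_OP * → 11 * 7 = 77
STORE_FAST w → w=77
LOAD_CONST → push 0
STORE_FAST i → i=0
LOAD_FAST i → push 0
LOAD_CONST → push 3
COMPARE_OP bool(<) → 0 vs 3 = True
POP_JUMP_IF_FALSE → pop True; no jump
LOAD_FAST w → push 77
LOAD_CONST → push 5
BINARY_OP + → 77 + 5 = 82
STORE_FAST w → w=82
LOAD_FAST w → push 82
LOAD_CONST → push 10
BINARY_OP + → 82 + 10 = 92
STORE_FAST w → w=92
LOAD_FAST a → push 7
LOAD_CONST → push 9
BINARY_OP * → 7 * 9 = 63
STORE_FAST w → w=63
LOAD_FAST i → push 0
LOAD_CONST → push 1
BINARY_OP + → 0 + 1 = 1
STORE_FAST i → i=1
LOAD_FAST i → push 1
LOAD_CONST → push 3
COMPARE_OP bool(<) → 1 vs 3 = True
POP_JUMP_IF_FALSE → pop True; no jump
LOAD_FAST w → push 63
LOAD_CONST → push 5
BINARY_OP + → 63 + 5 = 68
STORE_FAST w → w=68
LOAD_FAST w → push 68
LOAD_CONST → push 10
BINARY_OP + → 68 + 10 = 78
STORE_FAST w → w=78
LOAD_FAST a → push 7
LOAD_CONST → push 9
BINARY_OP * → 7 * 9 = 63
STORE_FAST w → w=63
LOAD_FAST i → push 1
LOAD_CONST → push 1
BINARY_OP + → 1 + 1 = 2
STORE_FAST i → i=2
LOAD_FAST i → push 2
LOAD_CONST → push 3
COMPARE_OP bool(<) → 2 vs 3 = True
POP_JUMP_IF_FALSE → pop True; no jump
LOAD_FAST w → push 63
LOAD_CONST → push 5
BINARY_OP + → 63 + 5 = 68
STORE_FAST w → w=68
LOAD_FAST w → push 68
LOAD_CONST → push 10
BINARY_OP + → 68 + 10 = 78
STORE_FAST w → w=78
LOAD_FAST a → push 7
LOAD_CONST → push 9
BINARY_OP * → 7 * 9 = 63
STORE_FAST w → w=63
LOAD_FAST i → push 2
LOAD_CONST → push 1
BINARY_OP + → 2 + 1 = 3
STORE_FAST i → i=3
LOAD_FAST i → push 3
LOAD_CONST → push 3
COMPARE_OP bool(<) → 3 vs 3 = False
POP_JUMP_IF_FALSE → pop False; jump
LOAD_FAST w → push 63
RETURN_VALUE → return 63.

63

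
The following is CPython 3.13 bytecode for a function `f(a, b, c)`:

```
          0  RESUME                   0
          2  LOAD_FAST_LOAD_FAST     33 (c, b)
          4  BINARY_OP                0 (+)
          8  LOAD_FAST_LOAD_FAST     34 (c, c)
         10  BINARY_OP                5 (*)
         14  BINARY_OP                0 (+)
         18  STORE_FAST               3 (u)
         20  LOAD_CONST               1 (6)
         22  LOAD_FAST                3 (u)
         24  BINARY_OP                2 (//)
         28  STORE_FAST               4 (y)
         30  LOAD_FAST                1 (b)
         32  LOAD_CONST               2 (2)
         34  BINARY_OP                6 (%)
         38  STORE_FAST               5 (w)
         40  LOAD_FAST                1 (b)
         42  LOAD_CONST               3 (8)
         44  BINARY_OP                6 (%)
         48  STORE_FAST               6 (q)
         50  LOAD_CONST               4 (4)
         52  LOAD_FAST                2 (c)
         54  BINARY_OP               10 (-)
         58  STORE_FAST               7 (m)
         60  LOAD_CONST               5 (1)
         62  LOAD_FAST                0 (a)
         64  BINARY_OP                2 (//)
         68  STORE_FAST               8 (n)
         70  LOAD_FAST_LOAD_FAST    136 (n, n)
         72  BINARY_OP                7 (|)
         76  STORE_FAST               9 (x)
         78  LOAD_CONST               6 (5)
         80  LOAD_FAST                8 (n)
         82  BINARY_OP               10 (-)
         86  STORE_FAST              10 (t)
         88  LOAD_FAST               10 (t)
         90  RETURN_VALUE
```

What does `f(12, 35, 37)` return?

LOAD_FAST_LOAD_FAST c,b → push 37,35. Stack: [37, 35]
BINARY_OP + → 37 + 35 = 72. Stack: [72]
LOAD_FAST_LOAD_FAST c,c → push 37,37. Stack: [72, 37, 37]
BINARY_OP * → 37 * 37 = 1369. Stack: [72, 1369]
BINARY_OP + → 72 + 1369 = 1441. Stack: [1441]
STORE_FAST u → u=1441. Stack: []
LOAD_CONST → push 6. Stack: [6]
LOAD_FAST u → push 1441. Stack: [6, 1441]
BINARY_OP // → 6 // 1441 = 0. Stack: [0]
STORE_FAST y → y=0. Stack: []
LOAD_FAST b → push 35. Stack: [35]
LOAD_CONST → push 2. Stack: [35, 2]
BINARY_OP % → 35 % 2 = 1. Stack: [1]
STORE_FAST w → w=1. Stack: []
LOAD_FAST b → push 35. Stack: [35]
LOAD_CONST → push 8. Stack: [35, 8]
BINARY_OP % → 35 % 8 = 3. Stack: [3]
STORE_FAST q → q=3. Stack: []
LOAD_CONST → push 4. Stack: [4]
LOAD_FAST c → push 37. Stack: [4, 37]
BINARY_OP - → 4 - 37 = -33. Stack: [-33]
STORE_FAST m → m=-33. Stack: []
LOAD_CONST → push 1. Stack: [1]
LOAD_FAST a → push 12. Stack: [1, 12]
BINARY_OP // → 1 // 12 = 0. Stack: [0]
STORE_FAST n → n=0. Stack: []
LOAD_FAST_LOAD_FAST n,n → push 0,0. Stack: [0, 0]
BINARY_OP | → 0 | 0 = 0. Stack: [0]
STORE_FAST x → x=0. Stack: []
LOAD_CONST → push 5. Stack: [5]
LOAD_FAST n → push 0. Stack: [5, 0]
BINARY_OP - → 5 - 0 = 5. Stack: [5]
STORE_FAST t → t=5. Stack: []
LOAD_FAST t → push 5. Stack: [5]
RETURN_VALUE → return 5.

5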